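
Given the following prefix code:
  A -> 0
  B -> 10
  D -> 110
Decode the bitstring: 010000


Decoding step by step:
Bits 0 -> A
Bits 10 -> B
Bits 0 -> A
Bits 0 -> A
Bits 0 -> A


Decoded message: ABAAA


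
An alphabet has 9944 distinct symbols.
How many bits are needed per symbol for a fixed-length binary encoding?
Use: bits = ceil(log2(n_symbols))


log2(9944) = 13.2796
Bracket: 2^13 = 8192 < 9944 <= 2^14 = 16384
So ceil(log2(9944)) = 14

bits = ceil(log2(9944)) = ceil(13.2796) = 14 bits


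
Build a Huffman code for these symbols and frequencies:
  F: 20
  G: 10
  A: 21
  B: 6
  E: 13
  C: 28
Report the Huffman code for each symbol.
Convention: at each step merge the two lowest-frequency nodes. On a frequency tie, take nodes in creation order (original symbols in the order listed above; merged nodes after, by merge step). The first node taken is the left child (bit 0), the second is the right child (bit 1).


Huffman tree construction:
Step 1: Merge B(6) + G(10) = 16
Step 2: Merge E(13) + (B+G)(16) = 29
Step 3: Merge F(20) + A(21) = 41
Step 4: Merge C(28) + (E+(B+G))(29) = 57
Step 5: Merge (F+A)(41) + (C+(E+(B+G)))(57) = 98
Read each symbol's code off the tree from the root (left child = 0, right child = 1).

Codes:
  F: 00 (length 2)
  G: 1111 (length 4)
  A: 01 (length 2)
  B: 1110 (length 4)
  E: 110 (length 3)
  C: 10 (length 2)
Average code length: 241/98 = 2.4592 bits/symbol


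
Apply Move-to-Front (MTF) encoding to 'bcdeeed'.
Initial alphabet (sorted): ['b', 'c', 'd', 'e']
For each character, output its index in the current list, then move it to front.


MTF encoding:
'b': index 0 in ['b', 'c', 'd', 'e'] -> ['b', 'c', 'd', 'e']
'c': index 1 in ['b', 'c', 'd', 'e'] -> ['c', 'b', 'd', 'e']
'd': index 2 in ['c', 'b', 'd', 'e'] -> ['d', 'c', 'b', 'e']
'e': index 3 in ['d', 'c', 'b', 'e'] -> ['e', 'd', 'c', 'b']
'e': index 0 in ['e', 'd', 'c', 'b'] -> ['e', 'd', 'c', 'b']
'e': index 0 in ['e', 'd', 'c', 'b'] -> ['e', 'd', 'c', 'b']
'd': index 1 in ['e', 'd', 'c', 'b'] -> ['d', 'e', 'c', 'b']


Output: [0, 1, 2, 3, 0, 0, 1]


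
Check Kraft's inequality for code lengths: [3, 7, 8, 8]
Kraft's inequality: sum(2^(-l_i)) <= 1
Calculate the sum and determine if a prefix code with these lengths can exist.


Sum = 2^(-3) + 2^(-7) + 2^(-8) + 2^(-8)
    = 0.125 + 0.0078125 + 0.00390625 + 0.00390625
    = 36/256 = 0.140625
Since 0.140625 <= 1, Kraft's inequality IS satisfied.
A prefix code with these lengths CAN exist.

Kraft sum = 0.140625. Satisfied.


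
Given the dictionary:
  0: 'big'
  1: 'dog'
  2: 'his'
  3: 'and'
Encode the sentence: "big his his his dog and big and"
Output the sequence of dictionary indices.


Look up each word in the dictionary:
  'big' -> 0
  'his' -> 2
  'his' -> 2
  'his' -> 2
  'dog' -> 1
  'and' -> 3
  'big' -> 0
  'and' -> 3

Encoded: [0, 2, 2, 2, 1, 3, 0, 3]


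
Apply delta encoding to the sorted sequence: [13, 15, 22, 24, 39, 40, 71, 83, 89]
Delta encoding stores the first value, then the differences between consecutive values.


First value: 13
Deltas:
  15 - 13 = 2
  22 - 15 = 7
  24 - 22 = 2
  39 - 24 = 15
  40 - 39 = 1
  71 - 40 = 31
  83 - 71 = 12
  89 - 83 = 6


Delta encoded: [13, 2, 7, 2, 15, 1, 31, 12, 6]


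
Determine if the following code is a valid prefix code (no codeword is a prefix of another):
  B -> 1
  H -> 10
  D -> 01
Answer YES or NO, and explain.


Checking each pair (does one codeword prefix another?):
  B='1' vs H='10': prefix -- VIOLATION

NO -- this is NOT a valid prefix code. B (1) is a prefix of H (10).


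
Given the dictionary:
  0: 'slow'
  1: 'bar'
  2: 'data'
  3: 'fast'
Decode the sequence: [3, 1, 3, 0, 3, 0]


Look up each index in the dictionary:
  3 -> 'fast'
  1 -> 'bar'
  3 -> 'fast'
  0 -> 'slow'
  3 -> 'fast'
  0 -> 'slow'

Decoded: "fast bar fast slow fast slow"


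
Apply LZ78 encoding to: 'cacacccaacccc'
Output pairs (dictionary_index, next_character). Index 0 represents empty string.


LZ78 encoding steps:
Dictionary: {0: ''}
Step 1: w='' (idx 0), next='c' -> output (0, 'c'), add 'c' as idx 1
Step 2: w='' (idx 0), next='a' -> output (0, 'a'), add 'a' as idx 2
Step 3: w='c' (idx 1), next='a' -> output (1, 'a'), add 'ca' as idx 3
Step 4: w='c' (idx 1), next='c' -> output (1, 'c'), add 'cc' as idx 4
Step 5: w='ca' (idx 3), next='a' -> output (3, 'a'), add 'caa' as idx 5
Step 6: w='cc' (idx 4), next='c' -> output (4, 'c'), add 'ccc' as idx 6
Step 7: w='c' (idx 1), end of input -> output (1, '')


Encoded: [(0, 'c'), (0, 'a'), (1, 'a'), (1, 'c'), (3, 'a'), (4, 'c'), (1, '')]


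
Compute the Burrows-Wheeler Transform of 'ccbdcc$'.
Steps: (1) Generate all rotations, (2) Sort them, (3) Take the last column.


Rotations (sorted):
  0: $ccbdcc -> last char: c
  1: bdcc$cc -> last char: c
  2: c$ccbdc -> last char: c
  3: cbdcc$c -> last char: c
  4: cc$ccbd -> last char: d
  5: ccbdcc$ -> last char: $
  6: dcc$ccb -> last char: b


BWT = ccccd$b


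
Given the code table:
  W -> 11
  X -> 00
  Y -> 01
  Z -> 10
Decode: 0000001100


Decoding:
00 -> X
00 -> X
00 -> X
11 -> W
00 -> X


Result: XXXWX


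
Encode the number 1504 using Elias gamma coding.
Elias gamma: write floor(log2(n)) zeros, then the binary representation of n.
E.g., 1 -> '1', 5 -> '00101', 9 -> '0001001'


num_bits = floor(log2(1504)) + 1 = 11
leading_zeros = num_bits - 1 = 10
binary(1504) = 10111100000

Elias gamma(1504) = '0000000000' + '10111100000' = 000000000010111100000 (21 bits)


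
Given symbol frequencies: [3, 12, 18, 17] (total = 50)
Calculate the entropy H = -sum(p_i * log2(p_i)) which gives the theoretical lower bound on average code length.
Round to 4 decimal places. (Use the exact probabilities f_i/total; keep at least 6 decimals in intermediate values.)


Per-symbol terms -p_i * log2(p_i) with p_i = f_i/50:
  p = 3/50 = 0.060000: log2(p) = -4.058894, -p*log2(p) = 0.243534
  p = 12/50 = 0.240000: log2(p) = -2.058894, -p*log2(p) = 0.494134
  p = 18/50 = 0.360000: log2(p) = -1.473931, -p*log2(p) = 0.530615
  p = 17/50 = 0.340000: log2(p) = -1.556393, -p*log2(p) = 0.529174
H = 0.243534 + 0.494134 + 0.530615 + 0.529174 = 1.797457

H = 1.7975 bits/symbol


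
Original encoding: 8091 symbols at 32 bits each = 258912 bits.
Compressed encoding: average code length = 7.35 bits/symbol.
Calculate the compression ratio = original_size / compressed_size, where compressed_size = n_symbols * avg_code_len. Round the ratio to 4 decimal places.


original_size = n_symbols * orig_bits = 8091 * 32 = 258912 bits
compressed_size = n_symbols * avg_code_len = 8091 * 7.35 = 59468.85 bits
ratio = original_size / compressed_size = 258912 / 59468.85 = 4.3537

Compression ratio = 4.3537


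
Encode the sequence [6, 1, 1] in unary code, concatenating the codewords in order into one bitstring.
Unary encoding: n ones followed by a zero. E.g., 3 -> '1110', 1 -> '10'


Encode each number as n ones followed by a terminating 0:
  6 -> 1111110 (7 bits)
  1 -> 10 (2 bits)
  1 -> 10 (2 bits)
Total length = 7 + 2 + 2 = 11 bits.

Unary([6, 1, 1]) = 11111101010 (11 bits)


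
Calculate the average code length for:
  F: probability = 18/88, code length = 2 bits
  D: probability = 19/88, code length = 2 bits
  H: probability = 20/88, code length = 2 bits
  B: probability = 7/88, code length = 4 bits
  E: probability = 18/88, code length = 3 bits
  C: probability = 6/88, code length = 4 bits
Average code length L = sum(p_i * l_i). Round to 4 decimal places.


Weighted contributions p_i * l_i:
  F: (18/88) * 2 = 36/88
  D: (19/88) * 2 = 38/88
  H: (20/88) * 2 = 40/88
  B: (7/88) * 4 = 28/88
  E: (18/88) * 3 = 54/88
  C: (6/88) * 4 = 24/88
Sum = (36 + 38 + 40 + 28 + 54 + 24)/88 = 220/88

L = 220/88 = 2.5000 bits/symbol


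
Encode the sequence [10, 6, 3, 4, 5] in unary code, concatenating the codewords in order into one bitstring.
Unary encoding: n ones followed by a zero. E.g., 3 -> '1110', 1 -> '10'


Encode each number as n ones followed by a terminating 0:
  10 -> 11111111110 (11 bits)
  6 -> 1111110 (7 bits)
  3 -> 1110 (4 bits)
  4 -> 11110 (5 bits)
  5 -> 111110 (6 bits)
Total length = 11 + 7 + 4 + 5 + 6 = 33 bits.

Unary([10, 6, 3, 4, 5]) = 111111111101111110111011110111110 (33 bits)


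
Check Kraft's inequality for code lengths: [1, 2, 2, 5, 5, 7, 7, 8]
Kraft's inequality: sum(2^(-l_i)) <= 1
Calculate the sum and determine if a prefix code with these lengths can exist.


Sum = 2^(-1) + 2^(-2) + 2^(-2) + 2^(-5) + 2^(-5) + 2^(-7) + 2^(-7) + 2^(-8)
    = 0.5 + 0.25 + 0.25 + 0.03125 + 0.03125 + 0.0078125 + 0.0078125 + 0.00390625
    = 277/256 = 1.08203125
Since 1.08203125 > 1, Kraft's inequality is NOT satisfied.
A prefix code with these lengths CANNOT exist.

Kraft sum = 1.08203125. Not satisfied.


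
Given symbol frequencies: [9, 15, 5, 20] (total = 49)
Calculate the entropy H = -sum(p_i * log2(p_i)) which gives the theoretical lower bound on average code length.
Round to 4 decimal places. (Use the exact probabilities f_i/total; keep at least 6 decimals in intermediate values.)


Per-symbol terms -p_i * log2(p_i) with p_i = f_i/49:
  p = 9/49 = 0.183673: log2(p) = -2.444785, -p*log2(p) = 0.449042
  p = 15/49 = 0.306122: log2(p) = -1.707819, -p*log2(p) = 0.522802
  p = 5/49 = 0.102041: log2(p) = -3.292782, -p*log2(p) = 0.335998
  p = 20/49 = 0.408163: log2(p) = -1.292782, -p*log2(p) = 0.527666
H = 0.449042 + 0.522802 + 0.335998 + 0.527666 = 1.835508

H = 1.8355 bits/symbol


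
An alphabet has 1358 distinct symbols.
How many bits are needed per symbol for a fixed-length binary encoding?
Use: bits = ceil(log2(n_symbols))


log2(1358) = 10.4073
Bracket: 2^10 = 1024 < 1358 <= 2^11 = 2048
So ceil(log2(1358)) = 11

bits = ceil(log2(1358)) = ceil(10.4073) = 11 bits


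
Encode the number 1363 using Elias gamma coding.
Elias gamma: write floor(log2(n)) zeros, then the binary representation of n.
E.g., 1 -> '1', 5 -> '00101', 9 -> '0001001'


num_bits = floor(log2(1363)) + 1 = 11
leading_zeros = num_bits - 1 = 10
binary(1363) = 10101010011

Elias gamma(1363) = '0000000000' + '10101010011' = 000000000010101010011 (21 bits)


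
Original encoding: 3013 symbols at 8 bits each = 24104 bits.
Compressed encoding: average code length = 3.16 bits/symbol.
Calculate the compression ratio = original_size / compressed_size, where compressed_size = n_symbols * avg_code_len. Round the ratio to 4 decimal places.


original_size = n_symbols * orig_bits = 3013 * 8 = 24104 bits
compressed_size = n_symbols * avg_code_len = 3013 * 3.16 = 9521.08 bits
ratio = original_size / compressed_size = 24104 / 9521.08 = 2.5316

Compression ratio = 2.5316


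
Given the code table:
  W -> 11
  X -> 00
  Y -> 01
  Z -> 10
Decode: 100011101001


Decoding:
10 -> Z
00 -> X
11 -> W
10 -> Z
10 -> Z
01 -> Y


Result: ZXWZZY


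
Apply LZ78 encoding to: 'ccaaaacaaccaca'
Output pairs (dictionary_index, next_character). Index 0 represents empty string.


LZ78 encoding steps:
Dictionary: {0: ''}
Step 1: w='' (idx 0), next='c' -> output (0, 'c'), add 'c' as idx 1
Step 2: w='c' (idx 1), next='a' -> output (1, 'a'), add 'ca' as idx 2
Step 3: w='' (idx 0), next='a' -> output (0, 'a'), add 'a' as idx 3
Step 4: w='a' (idx 3), next='a' -> output (3, 'a'), add 'aa' as idx 4
Step 5: w='ca' (idx 2), next='a' -> output (2, 'a'), add 'caa' as idx 5
Step 6: w='c' (idx 1), next='c' -> output (1, 'c'), add 'cc' as idx 6
Step 7: w='a' (idx 3), next='c' -> output (3, 'c'), add 'ac' as idx 7
Step 8: w='a' (idx 3), end of input -> output (3, '')


Encoded: [(0, 'c'), (1, 'a'), (0, 'a'), (3, 'a'), (2, 'a'), (1, 'c'), (3, 'c'), (3, '')]


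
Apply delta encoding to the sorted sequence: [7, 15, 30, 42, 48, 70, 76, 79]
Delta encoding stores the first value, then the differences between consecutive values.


First value: 7
Deltas:
  15 - 7 = 8
  30 - 15 = 15
  42 - 30 = 12
  48 - 42 = 6
  70 - 48 = 22
  76 - 70 = 6
  79 - 76 = 3


Delta encoded: [7, 8, 15, 12, 6, 22, 6, 3]


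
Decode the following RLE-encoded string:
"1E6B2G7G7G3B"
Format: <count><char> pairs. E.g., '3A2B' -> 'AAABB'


Expanding each <count><char> pair:
  1E -> 'E'
  6B -> 'BBBBBB'
  2G -> 'GG'
  7G -> 'GGGGGGG'
  7G -> 'GGGGGGG'
  3B -> 'BBB'

Decoded = EBBBBBBGGGGGGGGGGGGGGGGBBB


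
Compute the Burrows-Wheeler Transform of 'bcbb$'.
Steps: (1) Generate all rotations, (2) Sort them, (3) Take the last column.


Rotations (sorted):
  0: $bcbb -> last char: b
  1: b$bcb -> last char: b
  2: bb$bc -> last char: c
  3: bcbb$ -> last char: $
  4: cbb$b -> last char: b


BWT = bbc$b


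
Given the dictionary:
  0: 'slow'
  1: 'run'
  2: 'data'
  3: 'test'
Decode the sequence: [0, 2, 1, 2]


Look up each index in the dictionary:
  0 -> 'slow'
  2 -> 'data'
  1 -> 'run'
  2 -> 'data'

Decoded: "slow data run data"


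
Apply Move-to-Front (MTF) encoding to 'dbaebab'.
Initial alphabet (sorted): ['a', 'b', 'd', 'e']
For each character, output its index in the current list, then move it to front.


MTF encoding:
'd': index 2 in ['a', 'b', 'd', 'e'] -> ['d', 'a', 'b', 'e']
'b': index 2 in ['d', 'a', 'b', 'e'] -> ['b', 'd', 'a', 'e']
'a': index 2 in ['b', 'd', 'a', 'e'] -> ['a', 'b', 'd', 'e']
'e': index 3 in ['a', 'b', 'd', 'e'] -> ['e', 'a', 'b', 'd']
'b': index 2 in ['e', 'a', 'b', 'd'] -> ['b', 'e', 'a', 'd']
'a': index 2 in ['b', 'e', 'a', 'd'] -> ['a', 'b', 'e', 'd']
'b': index 1 in ['a', 'b', 'e', 'd'] -> ['b', 'a', 'e', 'd']


Output: [2, 2, 2, 3, 2, 2, 1]


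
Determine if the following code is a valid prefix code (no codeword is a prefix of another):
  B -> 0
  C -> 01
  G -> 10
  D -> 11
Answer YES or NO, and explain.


Checking each pair (does one codeword prefix another?):
  B='0' vs C='01': prefix -- VIOLATION

NO -- this is NOT a valid prefix code. B (0) is a prefix of C (01).


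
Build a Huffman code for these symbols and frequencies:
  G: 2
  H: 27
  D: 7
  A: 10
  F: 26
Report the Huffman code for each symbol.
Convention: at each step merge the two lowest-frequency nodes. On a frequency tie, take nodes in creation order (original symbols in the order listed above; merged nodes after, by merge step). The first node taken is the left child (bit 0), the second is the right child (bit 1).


Huffman tree construction:
Step 1: Merge G(2) + D(7) = 9
Step 2: Merge (G+D)(9) + A(10) = 19
Step 3: Merge ((G+D)+A)(19) + F(26) = 45
Step 4: Merge H(27) + (((G+D)+A)+F)(45) = 72
Read each symbol's code off the tree from the root (left child = 0, right child = 1).

Codes:
  G: 1000 (length 4)
  H: 0 (length 1)
  D: 1001 (length 4)
  A: 101 (length 3)
  F: 11 (length 2)
Average code length: 145/72 = 2.0139 bits/symbol


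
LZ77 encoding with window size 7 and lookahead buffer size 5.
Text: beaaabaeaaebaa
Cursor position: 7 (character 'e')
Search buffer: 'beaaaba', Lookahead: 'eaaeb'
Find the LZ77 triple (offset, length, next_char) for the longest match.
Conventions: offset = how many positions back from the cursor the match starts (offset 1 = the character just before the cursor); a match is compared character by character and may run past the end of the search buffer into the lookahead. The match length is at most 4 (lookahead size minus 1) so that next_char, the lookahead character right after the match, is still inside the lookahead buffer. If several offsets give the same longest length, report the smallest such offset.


Try each offset into the search buffer:
  offset=1 (pos 6, char 'a'): match length 0
  offset=2 (pos 5, char 'b'): match length 0
  offset=3 (pos 4, char 'a'): match length 0
  offset=4 (pos 3, char 'a'): match length 0
  offset=5 (pos 2, char 'a'): match length 0
  offset=6 (pos 1, char 'e'): match length 3
  offset=7 (pos 0, char 'b'): match length 0
Longest match has length 3 at offset 6.
next_char = character at position 7 + 3 = 10 -> 'e'

Best match: offset=6, length=3 (matching 'eaa' starting at position 1)
LZ77 triple: (6, 3, 'e')


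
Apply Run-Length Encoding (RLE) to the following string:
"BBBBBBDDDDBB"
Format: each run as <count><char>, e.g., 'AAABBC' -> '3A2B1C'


Scanning runs left to right:
  i=0: run of 'B' x 6 -> '6B'
  i=6: run of 'D' x 4 -> '4D'
  i=10: run of 'B' x 2 -> '2B'

RLE = 6B4D2B


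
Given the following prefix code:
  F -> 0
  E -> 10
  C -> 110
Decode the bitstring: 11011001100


Decoding step by step:
Bits 110 -> C
Bits 110 -> C
Bits 0 -> F
Bits 110 -> C
Bits 0 -> F


Decoded message: CCFCF


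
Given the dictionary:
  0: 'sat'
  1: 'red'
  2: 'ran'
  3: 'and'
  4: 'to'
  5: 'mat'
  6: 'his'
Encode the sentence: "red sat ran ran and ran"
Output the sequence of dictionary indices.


Look up each word in the dictionary:
  'red' -> 1
  'sat' -> 0
  'ran' -> 2
  'ran' -> 2
  'and' -> 3
  'ran' -> 2

Encoded: [1, 0, 2, 2, 3, 2]


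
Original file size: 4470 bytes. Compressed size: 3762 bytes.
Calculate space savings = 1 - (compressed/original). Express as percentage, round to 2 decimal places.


ratio = compressed/original = 3762/4470 = 0.841611
savings = 1 - ratio = 1 - 0.841611 = 0.158389
as a percentage: 0.158389 * 100 = 15.84%

Space savings = 1 - 3762/4470 = 15.84%


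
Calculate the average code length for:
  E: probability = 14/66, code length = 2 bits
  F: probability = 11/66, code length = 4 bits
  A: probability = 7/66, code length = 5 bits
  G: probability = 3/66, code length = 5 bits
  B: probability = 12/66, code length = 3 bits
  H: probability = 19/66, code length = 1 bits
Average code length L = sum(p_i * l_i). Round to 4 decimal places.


Weighted contributions p_i * l_i:
  E: (14/66) * 2 = 28/66
  F: (11/66) * 4 = 44/66
  A: (7/66) * 5 = 35/66
  G: (3/66) * 5 = 15/66
  B: (12/66) * 3 = 36/66
  H: (19/66) * 1 = 19/66
Sum = (28 + 44 + 35 + 15 + 36 + 19)/66 = 177/66

L = 177/66 = 2.6818 bits/symbol


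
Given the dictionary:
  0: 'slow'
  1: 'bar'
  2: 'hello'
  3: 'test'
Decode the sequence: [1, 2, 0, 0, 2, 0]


Look up each index in the dictionary:
  1 -> 'bar'
  2 -> 'hello'
  0 -> 'slow'
  0 -> 'slow'
  2 -> 'hello'
  0 -> 'slow'

Decoded: "bar hello slow slow hello slow"


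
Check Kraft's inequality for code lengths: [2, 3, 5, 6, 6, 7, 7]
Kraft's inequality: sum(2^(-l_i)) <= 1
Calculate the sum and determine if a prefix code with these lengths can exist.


Sum = 2^(-2) + 2^(-3) + 2^(-5) + 2^(-6) + 2^(-6) + 2^(-7) + 2^(-7)
    = 0.25 + 0.125 + 0.03125 + 0.015625 + 0.015625 + 0.0078125 + 0.0078125
    = 58/128 = 0.453125
Since 0.453125 <= 1, Kraft's inequality IS satisfied.
A prefix code with these lengths CAN exist.

Kraft sum = 0.453125. Satisfied.


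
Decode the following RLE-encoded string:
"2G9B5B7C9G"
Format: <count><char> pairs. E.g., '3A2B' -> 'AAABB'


Expanding each <count><char> pair:
  2G -> 'GG'
  9B -> 'BBBBBBBBB'
  5B -> 'BBBBB'
  7C -> 'CCCCCCC'
  9G -> 'GGGGGGGGG'

Decoded = GGBBBBBBBBBBBBBBCCCCCCCGGGGGGGGG


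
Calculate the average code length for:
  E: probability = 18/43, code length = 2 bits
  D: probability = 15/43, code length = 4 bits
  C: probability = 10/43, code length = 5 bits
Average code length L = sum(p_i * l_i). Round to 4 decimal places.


Weighted contributions p_i * l_i:
  E: (18/43) * 2 = 36/43
  D: (15/43) * 4 = 60/43
  C: (10/43) * 5 = 50/43
Sum = (36 + 60 + 50)/43 = 146/43

L = 146/43 = 3.3953 bits/symbol


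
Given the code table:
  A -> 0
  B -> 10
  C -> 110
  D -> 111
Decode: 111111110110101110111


Decoding:
111 -> D
111 -> D
110 -> C
110 -> C
10 -> B
111 -> D
0 -> A
111 -> D


Result: DDCCBDAD


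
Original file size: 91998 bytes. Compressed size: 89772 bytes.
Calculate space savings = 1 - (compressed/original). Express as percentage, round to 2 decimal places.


ratio = compressed/original = 89772/91998 = 0.975804
savings = 1 - ratio = 1 - 0.975804 = 0.024196
as a percentage: 0.024196 * 100 = 2.42%

Space savings = 1 - 89772/91998 = 2.42%


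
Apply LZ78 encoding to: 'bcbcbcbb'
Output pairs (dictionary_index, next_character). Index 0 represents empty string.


LZ78 encoding steps:
Dictionary: {0: ''}
Step 1: w='' (idx 0), next='b' -> output (0, 'b'), add 'b' as idx 1
Step 2: w='' (idx 0), next='c' -> output (0, 'c'), add 'c' as idx 2
Step 3: w='b' (idx 1), next='c' -> output (1, 'c'), add 'bc' as idx 3
Step 4: w='bc' (idx 3), next='b' -> output (3, 'b'), add 'bcb' as idx 4
Step 5: w='b' (idx 1), end of input -> output (1, '')


Encoded: [(0, 'b'), (0, 'c'), (1, 'c'), (3, 'b'), (1, '')]


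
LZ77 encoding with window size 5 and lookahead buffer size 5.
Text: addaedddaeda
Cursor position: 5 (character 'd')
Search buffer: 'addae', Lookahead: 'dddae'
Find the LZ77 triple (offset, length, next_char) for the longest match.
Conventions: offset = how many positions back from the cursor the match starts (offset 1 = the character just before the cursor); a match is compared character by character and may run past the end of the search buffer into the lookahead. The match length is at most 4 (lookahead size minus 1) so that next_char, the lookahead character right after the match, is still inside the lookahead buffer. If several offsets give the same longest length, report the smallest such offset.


Try each offset into the search buffer:
  offset=1 (pos 4, char 'e'): match length 0
  offset=2 (pos 3, char 'a'): match length 0
  offset=3 (pos 2, char 'd'): match length 1
  offset=4 (pos 1, char 'd'): match length 2
  offset=5 (pos 0, char 'a'): match length 0
Longest match has length 2 at offset 4.
next_char = character at position 5 + 2 = 7 -> 'd'

Best match: offset=4, length=2 (matching 'dd' starting at position 1)
LZ77 triple: (4, 2, 'd')


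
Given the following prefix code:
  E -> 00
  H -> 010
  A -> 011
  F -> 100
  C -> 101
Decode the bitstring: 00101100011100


Decoding step by step:
Bits 00 -> E
Bits 101 -> C
Bits 100 -> F
Bits 011 -> A
Bits 100 -> F


Decoded message: ECFAF


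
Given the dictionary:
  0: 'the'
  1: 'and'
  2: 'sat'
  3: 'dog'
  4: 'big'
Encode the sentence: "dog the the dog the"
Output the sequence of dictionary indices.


Look up each word in the dictionary:
  'dog' -> 3
  'the' -> 0
  'the' -> 0
  'dog' -> 3
  'the' -> 0

Encoded: [3, 0, 0, 3, 0]


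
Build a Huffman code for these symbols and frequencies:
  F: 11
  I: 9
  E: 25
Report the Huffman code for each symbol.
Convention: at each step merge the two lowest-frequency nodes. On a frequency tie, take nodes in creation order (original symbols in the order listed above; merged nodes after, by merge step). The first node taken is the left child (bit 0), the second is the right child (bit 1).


Huffman tree construction:
Step 1: Merge I(9) + F(11) = 20
Step 2: Merge (I+F)(20) + E(25) = 45
Read each symbol's code off the tree from the root (left child = 0, right child = 1).

Codes:
  F: 01 (length 2)
  I: 00 (length 2)
  E: 1 (length 1)
Average code length: 65/45 = 1.4444 bits/symbol


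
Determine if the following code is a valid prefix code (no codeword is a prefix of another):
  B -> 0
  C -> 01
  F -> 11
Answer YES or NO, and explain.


Checking each pair (does one codeword prefix another?):
  B='0' vs C='01': prefix -- VIOLATION

NO -- this is NOT a valid prefix code. B (0) is a prefix of C (01).


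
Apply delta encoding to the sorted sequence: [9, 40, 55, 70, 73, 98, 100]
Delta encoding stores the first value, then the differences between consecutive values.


First value: 9
Deltas:
  40 - 9 = 31
  55 - 40 = 15
  70 - 55 = 15
  73 - 70 = 3
  98 - 73 = 25
  100 - 98 = 2


Delta encoded: [9, 31, 15, 15, 3, 25, 2]


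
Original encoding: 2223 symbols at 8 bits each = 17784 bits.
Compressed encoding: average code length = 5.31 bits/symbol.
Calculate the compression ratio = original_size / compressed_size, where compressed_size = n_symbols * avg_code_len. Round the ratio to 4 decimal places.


original_size = n_symbols * orig_bits = 2223 * 8 = 17784 bits
compressed_size = n_symbols * avg_code_len = 2223 * 5.31 = 11804.13 bits
ratio = original_size / compressed_size = 17784 / 11804.13 = 1.5066

Compression ratio = 1.5066


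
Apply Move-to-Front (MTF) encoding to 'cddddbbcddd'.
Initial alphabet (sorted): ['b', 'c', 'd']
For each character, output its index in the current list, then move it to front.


MTF encoding:
'c': index 1 in ['b', 'c', 'd'] -> ['c', 'b', 'd']
'd': index 2 in ['c', 'b', 'd'] -> ['d', 'c', 'b']
'd': index 0 in ['d', 'c', 'b'] -> ['d', 'c', 'b']
'd': index 0 in ['d', 'c', 'b'] -> ['d', 'c', 'b']
'd': index 0 in ['d', 'c', 'b'] -> ['d', 'c', 'b']
'b': index 2 in ['d', 'c', 'b'] -> ['b', 'd', 'c']
'b': index 0 in ['b', 'd', 'c'] -> ['b', 'd', 'c']
'c': index 2 in ['b', 'd', 'c'] -> ['c', 'b', 'd']
'd': index 2 in ['c', 'b', 'd'] -> ['d', 'c', 'b']
'd': index 0 in ['d', 'c', 'b'] -> ['d', 'c', 'b']
'd': index 0 in ['d', 'c', 'b'] -> ['d', 'c', 'b']


Output: [1, 2, 0, 0, 0, 2, 0, 2, 2, 0, 0]


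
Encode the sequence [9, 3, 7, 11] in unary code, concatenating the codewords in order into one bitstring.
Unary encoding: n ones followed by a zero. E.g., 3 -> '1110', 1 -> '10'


Encode each number as n ones followed by a terminating 0:
  9 -> 1111111110 (10 bits)
  3 -> 1110 (4 bits)
  7 -> 11111110 (8 bits)
  11 -> 111111111110 (12 bits)
Total length = 10 + 4 + 8 + 12 = 34 bits.

Unary([9, 3, 7, 11]) = 1111111110111011111110111111111110 (34 bits)


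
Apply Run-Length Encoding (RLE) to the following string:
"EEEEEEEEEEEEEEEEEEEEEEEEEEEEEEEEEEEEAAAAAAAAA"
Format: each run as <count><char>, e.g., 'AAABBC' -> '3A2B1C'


Scanning runs left to right:
  i=0: run of 'E' x 36 -> '36E'
  i=36: run of 'A' x 9 -> '9A'

RLE = 36E9A


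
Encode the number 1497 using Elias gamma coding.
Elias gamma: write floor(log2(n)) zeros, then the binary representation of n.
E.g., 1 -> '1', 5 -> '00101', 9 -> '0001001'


num_bits = floor(log2(1497)) + 1 = 11
leading_zeros = num_bits - 1 = 10
binary(1497) = 10111011001

Elias gamma(1497) = '0000000000' + '10111011001' = 000000000010111011001 (21 bits)


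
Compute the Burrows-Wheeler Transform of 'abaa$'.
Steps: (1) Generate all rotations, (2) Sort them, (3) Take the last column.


Rotations (sorted):
  0: $abaa -> last char: a
  1: a$aba -> last char: a
  2: aa$ab -> last char: b
  3: abaa$ -> last char: $
  4: baa$a -> last char: a


BWT = aab$a


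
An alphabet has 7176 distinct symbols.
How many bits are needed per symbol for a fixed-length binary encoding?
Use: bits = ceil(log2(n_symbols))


log2(7176) = 12.809
Bracket: 2^12 = 4096 < 7176 <= 2^13 = 8192
So ceil(log2(7176)) = 13

bits = ceil(log2(7176)) = ceil(12.809) = 13 bits


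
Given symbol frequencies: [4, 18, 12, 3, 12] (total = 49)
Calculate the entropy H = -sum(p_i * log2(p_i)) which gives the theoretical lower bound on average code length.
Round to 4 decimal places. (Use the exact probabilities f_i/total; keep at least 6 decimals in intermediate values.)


Per-symbol terms -p_i * log2(p_i) with p_i = f_i/49:
  p = 4/49 = 0.081633: log2(p) = -3.614710, -p*log2(p) = 0.295078
  p = 18/49 = 0.367347: log2(p) = -1.444785, -p*log2(p) = 0.530737
  p = 12/49 = 0.244898: log2(p) = -2.029747, -p*log2(p) = 0.497081
  p = 3/49 = 0.061224: log2(p) = -4.029747, -p*log2(p) = 0.246719
  p = 12/49 = 0.244898: log2(p) = -2.029747, -p*log2(p) = 0.497081
H = 0.295078 + 0.530737 + 0.497081 + 0.246719 + 0.497081 = 2.066696

H = 2.0667 bits/symbol


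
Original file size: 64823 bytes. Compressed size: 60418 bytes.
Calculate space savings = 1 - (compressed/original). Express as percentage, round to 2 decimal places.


ratio = compressed/original = 60418/64823 = 0.932046
savings = 1 - ratio = 1 - 0.932046 = 0.067954
as a percentage: 0.067954 * 100 = 6.8%

Space savings = 1 - 60418/64823 = 6.8%


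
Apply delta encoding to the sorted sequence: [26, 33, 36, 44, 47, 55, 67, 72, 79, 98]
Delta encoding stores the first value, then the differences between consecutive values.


First value: 26
Deltas:
  33 - 26 = 7
  36 - 33 = 3
  44 - 36 = 8
  47 - 44 = 3
  55 - 47 = 8
  67 - 55 = 12
  72 - 67 = 5
  79 - 72 = 7
  98 - 79 = 19


Delta encoded: [26, 7, 3, 8, 3, 8, 12, 5, 7, 19]


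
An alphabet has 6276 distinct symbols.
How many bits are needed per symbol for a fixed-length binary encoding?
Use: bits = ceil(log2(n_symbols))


log2(6276) = 12.6156
Bracket: 2^12 = 4096 < 6276 <= 2^13 = 8192
So ceil(log2(6276)) = 13

bits = ceil(log2(6276)) = ceil(12.6156) = 13 bits


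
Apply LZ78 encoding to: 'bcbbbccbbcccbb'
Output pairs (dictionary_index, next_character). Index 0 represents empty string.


LZ78 encoding steps:
Dictionary: {0: ''}
Step 1: w='' (idx 0), next='b' -> output (0, 'b'), add 'b' as idx 1
Step 2: w='' (idx 0), next='c' -> output (0, 'c'), add 'c' as idx 2
Step 3: w='b' (idx 1), next='b' -> output (1, 'b'), add 'bb' as idx 3
Step 4: w='b' (idx 1), next='c' -> output (1, 'c'), add 'bc' as idx 4
Step 5: w='c' (idx 2), next='b' -> output (2, 'b'), add 'cb' as idx 5
Step 6: w='bc' (idx 4), next='c' -> output (4, 'c'), add 'bcc' as idx 6
Step 7: w='cb' (idx 5), next='b' -> output (5, 'b'), add 'cbb' as idx 7


Encoded: [(0, 'b'), (0, 'c'), (1, 'b'), (1, 'c'), (2, 'b'), (4, 'c'), (5, 'b')]


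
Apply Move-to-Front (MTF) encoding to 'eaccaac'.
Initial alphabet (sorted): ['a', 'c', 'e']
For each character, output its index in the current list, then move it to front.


MTF encoding:
'e': index 2 in ['a', 'c', 'e'] -> ['e', 'a', 'c']
'a': index 1 in ['e', 'a', 'c'] -> ['a', 'e', 'c']
'c': index 2 in ['a', 'e', 'c'] -> ['c', 'a', 'e']
'c': index 0 in ['c', 'a', 'e'] -> ['c', 'a', 'e']
'a': index 1 in ['c', 'a', 'e'] -> ['a', 'c', 'e']
'a': index 0 in ['a', 'c', 'e'] -> ['a', 'c', 'e']
'c': index 1 in ['a', 'c', 'e'] -> ['c', 'a', 'e']


Output: [2, 1, 2, 0, 1, 0, 1]


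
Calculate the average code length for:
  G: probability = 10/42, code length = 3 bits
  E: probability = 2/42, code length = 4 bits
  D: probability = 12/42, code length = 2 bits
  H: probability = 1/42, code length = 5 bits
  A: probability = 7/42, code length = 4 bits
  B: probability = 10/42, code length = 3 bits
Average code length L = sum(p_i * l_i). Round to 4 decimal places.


Weighted contributions p_i * l_i:
  G: (10/42) * 3 = 30/42
  E: (2/42) * 4 = 8/42
  D: (12/42) * 2 = 24/42
  H: (1/42) * 5 = 5/42
  A: (7/42) * 4 = 28/42
  B: (10/42) * 3 = 30/42
Sum = (30 + 8 + 24 + 5 + 28 + 30)/42 = 125/42

L = 125/42 = 2.9762 bits/symbol


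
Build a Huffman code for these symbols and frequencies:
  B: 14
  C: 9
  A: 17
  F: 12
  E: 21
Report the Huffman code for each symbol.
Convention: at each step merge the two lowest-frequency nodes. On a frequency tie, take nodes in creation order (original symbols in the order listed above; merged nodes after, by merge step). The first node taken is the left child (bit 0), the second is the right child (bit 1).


Huffman tree construction:
Step 1: Merge C(9) + F(12) = 21
Step 2: Merge B(14) + A(17) = 31
Step 3: Merge E(21) + (C+F)(21) = 42
Step 4: Merge (B+A)(31) + (E+(C+F))(42) = 73
Read each symbol's code off the tree from the root (left child = 0, right child = 1).

Codes:
  B: 00 (length 2)
  C: 110 (length 3)
  A: 01 (length 2)
  F: 111 (length 3)
  E: 10 (length 2)
Average code length: 167/73 = 2.2877 bits/symbol


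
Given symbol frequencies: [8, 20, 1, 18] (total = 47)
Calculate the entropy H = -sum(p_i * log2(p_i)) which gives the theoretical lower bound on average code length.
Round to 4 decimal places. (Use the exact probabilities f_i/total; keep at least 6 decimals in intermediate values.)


Per-symbol terms -p_i * log2(p_i) with p_i = f_i/47:
  p = 8/47 = 0.170213: log2(p) = -2.554589, -p*log2(p) = 0.434824
  p = 20/47 = 0.425532: log2(p) = -1.232661, -p*log2(p) = 0.524536
  p = 1/47 = 0.021277: log2(p) = -5.554589, -p*log2(p) = 0.118183
  p = 18/47 = 0.382979: log2(p) = -1.384664, -p*log2(p) = 0.530297
H = 0.434824 + 0.524536 + 0.118183 + 0.530297 = 1.607840

H = 1.6078 bits/symbol


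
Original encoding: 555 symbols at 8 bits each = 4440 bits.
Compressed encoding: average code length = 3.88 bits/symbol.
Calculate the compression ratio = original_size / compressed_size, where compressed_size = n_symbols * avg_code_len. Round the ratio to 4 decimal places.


original_size = n_symbols * orig_bits = 555 * 8 = 4440 bits
compressed_size = n_symbols * avg_code_len = 555 * 3.88 = 2153.4 bits
ratio = original_size / compressed_size = 4440 / 2153.4 = 2.0619

Compression ratio = 2.0619


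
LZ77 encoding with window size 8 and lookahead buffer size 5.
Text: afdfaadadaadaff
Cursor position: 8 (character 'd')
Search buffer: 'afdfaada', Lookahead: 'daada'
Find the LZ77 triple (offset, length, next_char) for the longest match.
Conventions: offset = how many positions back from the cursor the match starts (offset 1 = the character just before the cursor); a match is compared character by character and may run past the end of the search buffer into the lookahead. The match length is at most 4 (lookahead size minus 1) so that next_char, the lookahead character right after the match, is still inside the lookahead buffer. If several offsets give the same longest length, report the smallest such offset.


Try each offset into the search buffer:
  offset=1 (pos 7, char 'a'): match length 0
  offset=2 (pos 6, char 'd'): match length 2
  offset=3 (pos 5, char 'a'): match length 0
  offset=4 (pos 4, char 'a'): match length 0
  offset=5 (pos 3, char 'f'): match length 0
  offset=6 (pos 2, char 'd'): match length 1
  offset=7 (pos 1, char 'f'): match length 0
  offset=8 (pos 0, char 'a'): match length 0
Longest match has length 2 at offset 2.
next_char = character at position 8 + 2 = 10 -> 'a'

Best match: offset=2, length=2 (matching 'da' starting at position 6)
LZ77 triple: (2, 2, 'a')


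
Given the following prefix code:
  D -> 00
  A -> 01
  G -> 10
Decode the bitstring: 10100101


Decoding step by step:
Bits 10 -> G
Bits 10 -> G
Bits 01 -> A
Bits 01 -> A


Decoded message: GGAA


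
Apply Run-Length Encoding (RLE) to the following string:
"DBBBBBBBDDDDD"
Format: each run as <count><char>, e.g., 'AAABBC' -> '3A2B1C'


Scanning runs left to right:
  i=0: run of 'D' x 1 -> '1D'
  i=1: run of 'B' x 7 -> '7B'
  i=8: run of 'D' x 5 -> '5D'

RLE = 1D7B5D


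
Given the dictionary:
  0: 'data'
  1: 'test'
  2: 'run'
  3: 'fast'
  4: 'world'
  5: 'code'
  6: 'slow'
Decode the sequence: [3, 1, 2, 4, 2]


Look up each index in the dictionary:
  3 -> 'fast'
  1 -> 'test'
  2 -> 'run'
  4 -> 'world'
  2 -> 'run'

Decoded: "fast test run world run"


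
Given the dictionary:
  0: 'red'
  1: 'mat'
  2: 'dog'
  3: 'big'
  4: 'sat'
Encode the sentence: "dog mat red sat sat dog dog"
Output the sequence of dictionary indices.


Look up each word in the dictionary:
  'dog' -> 2
  'mat' -> 1
  'red' -> 0
  'sat' -> 4
  'sat' -> 4
  'dog' -> 2
  'dog' -> 2

Encoded: [2, 1, 0, 4, 4, 2, 2]


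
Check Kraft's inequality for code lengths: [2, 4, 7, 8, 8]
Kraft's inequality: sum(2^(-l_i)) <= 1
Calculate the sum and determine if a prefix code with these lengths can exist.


Sum = 2^(-2) + 2^(-4) + 2^(-7) + 2^(-8) + 2^(-8)
    = 0.25 + 0.0625 + 0.0078125 + 0.00390625 + 0.00390625
    = 84/256 = 0.328125
Since 0.328125 <= 1, Kraft's inequality IS satisfied.
A prefix code with these lengths CAN exist.

Kraft sum = 0.328125. Satisfied.


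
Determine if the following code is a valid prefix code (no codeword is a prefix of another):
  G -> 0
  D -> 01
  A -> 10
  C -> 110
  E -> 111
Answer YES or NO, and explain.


Checking each pair (does one codeword prefix another?):
  G='0' vs D='01': prefix -- VIOLATION

NO -- this is NOT a valid prefix code. G (0) is a prefix of D (01).


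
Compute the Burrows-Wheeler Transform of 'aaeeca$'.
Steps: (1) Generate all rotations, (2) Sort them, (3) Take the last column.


Rotations (sorted):
  0: $aaeeca -> last char: a
  1: a$aaeec -> last char: c
  2: aaeeca$ -> last char: $
  3: aeeca$a -> last char: a
  4: ca$aaee -> last char: e
  5: eca$aae -> last char: e
  6: eeca$aa -> last char: a


BWT = ac$aeea


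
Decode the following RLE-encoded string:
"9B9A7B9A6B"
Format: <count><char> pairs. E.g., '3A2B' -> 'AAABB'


Expanding each <count><char> pair:
  9B -> 'BBBBBBBBB'
  9A -> 'AAAAAAAAA'
  7B -> 'BBBBBBB'
  9A -> 'AAAAAAAAA'
  6B -> 'BBBBBB'

Decoded = BBBBBBBBBAAAAAAAAABBBBBBBAAAAAAAAABBBBBB


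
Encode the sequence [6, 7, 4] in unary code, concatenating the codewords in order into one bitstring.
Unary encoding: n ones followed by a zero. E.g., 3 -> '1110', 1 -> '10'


Encode each number as n ones followed by a terminating 0:
  6 -> 1111110 (7 bits)
  7 -> 11111110 (8 bits)
  4 -> 11110 (5 bits)
Total length = 7 + 8 + 5 = 20 bits.

Unary([6, 7, 4]) = 11111101111111011110 (20 bits)


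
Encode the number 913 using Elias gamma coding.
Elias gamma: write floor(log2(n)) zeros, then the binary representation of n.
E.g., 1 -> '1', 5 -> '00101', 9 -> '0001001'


num_bits = floor(log2(913)) + 1 = 10
leading_zeros = num_bits - 1 = 9
binary(913) = 1110010001

Elias gamma(913) = '000000000' + '1110010001' = 0000000001110010001 (19 bits)


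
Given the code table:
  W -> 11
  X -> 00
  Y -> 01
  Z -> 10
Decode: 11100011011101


Decoding:
11 -> W
10 -> Z
00 -> X
11 -> W
01 -> Y
11 -> W
01 -> Y


Result: WZXWYWY


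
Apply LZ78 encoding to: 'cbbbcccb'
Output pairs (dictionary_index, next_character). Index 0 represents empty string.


LZ78 encoding steps:
Dictionary: {0: ''}
Step 1: w='' (idx 0), next='c' -> output (0, 'c'), add 'c' as idx 1
Step 2: w='' (idx 0), next='b' -> output (0, 'b'), add 'b' as idx 2
Step 3: w='b' (idx 2), next='b' -> output (2, 'b'), add 'bb' as idx 3
Step 4: w='c' (idx 1), next='c' -> output (1, 'c'), add 'cc' as idx 4
Step 5: w='c' (idx 1), next='b' -> output (1, 'b'), add 'cb' as idx 5


Encoded: [(0, 'c'), (0, 'b'), (2, 'b'), (1, 'c'), (1, 'b')]


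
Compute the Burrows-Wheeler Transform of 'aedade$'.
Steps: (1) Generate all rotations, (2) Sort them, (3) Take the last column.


Rotations (sorted):
  0: $aedade -> last char: e
  1: ade$aed -> last char: d
  2: aedade$ -> last char: $
  3: dade$ae -> last char: e
  4: de$aeda -> last char: a
  5: e$aedad -> last char: d
  6: edade$a -> last char: a


BWT = ed$eada


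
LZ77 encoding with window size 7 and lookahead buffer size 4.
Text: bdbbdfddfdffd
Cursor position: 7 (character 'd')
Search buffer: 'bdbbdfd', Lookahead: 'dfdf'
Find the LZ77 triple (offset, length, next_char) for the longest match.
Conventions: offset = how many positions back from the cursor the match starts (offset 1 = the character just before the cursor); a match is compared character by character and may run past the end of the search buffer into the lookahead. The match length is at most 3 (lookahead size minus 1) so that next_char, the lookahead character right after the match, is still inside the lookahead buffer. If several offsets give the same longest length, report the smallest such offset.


Try each offset into the search buffer:
  offset=1 (pos 6, char 'd'): match length 1
  offset=2 (pos 5, char 'f'): match length 0
  offset=3 (pos 4, char 'd'): match length 3
  offset=4 (pos 3, char 'b'): match length 0
  offset=5 (pos 2, char 'b'): match length 0
  offset=6 (pos 1, char 'd'): match length 1
  offset=7 (pos 0, char 'b'): match length 0
Longest match has length 3 at offset 3.
next_char = character at position 7 + 3 = 10 -> 'f'

Best match: offset=3, length=3 (matching 'dfd' starting at position 4)
LZ77 triple: (3, 3, 'f')


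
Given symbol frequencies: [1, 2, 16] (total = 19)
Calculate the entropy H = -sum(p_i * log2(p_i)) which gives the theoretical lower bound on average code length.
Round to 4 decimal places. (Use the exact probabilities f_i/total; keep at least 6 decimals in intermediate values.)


Per-symbol terms -p_i * log2(p_i) with p_i = f_i/19:
  p = 1/19 = 0.052632: log2(p) = -4.247928, -p*log2(p) = 0.223575
  p = 2/19 = 0.105263: log2(p) = -3.247928, -p*log2(p) = 0.341887
  p = 16/19 = 0.842105: log2(p) = -0.247928, -p*log2(p) = 0.208781
H = 0.223575 + 0.341887 + 0.208781 = 0.774243

H = 0.7742 bits/symbol


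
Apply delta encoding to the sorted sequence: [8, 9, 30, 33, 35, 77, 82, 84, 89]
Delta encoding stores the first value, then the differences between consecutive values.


First value: 8
Deltas:
  9 - 8 = 1
  30 - 9 = 21
  33 - 30 = 3
  35 - 33 = 2
  77 - 35 = 42
  82 - 77 = 5
  84 - 82 = 2
  89 - 84 = 5


Delta encoded: [8, 1, 21, 3, 2, 42, 5, 2, 5]
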